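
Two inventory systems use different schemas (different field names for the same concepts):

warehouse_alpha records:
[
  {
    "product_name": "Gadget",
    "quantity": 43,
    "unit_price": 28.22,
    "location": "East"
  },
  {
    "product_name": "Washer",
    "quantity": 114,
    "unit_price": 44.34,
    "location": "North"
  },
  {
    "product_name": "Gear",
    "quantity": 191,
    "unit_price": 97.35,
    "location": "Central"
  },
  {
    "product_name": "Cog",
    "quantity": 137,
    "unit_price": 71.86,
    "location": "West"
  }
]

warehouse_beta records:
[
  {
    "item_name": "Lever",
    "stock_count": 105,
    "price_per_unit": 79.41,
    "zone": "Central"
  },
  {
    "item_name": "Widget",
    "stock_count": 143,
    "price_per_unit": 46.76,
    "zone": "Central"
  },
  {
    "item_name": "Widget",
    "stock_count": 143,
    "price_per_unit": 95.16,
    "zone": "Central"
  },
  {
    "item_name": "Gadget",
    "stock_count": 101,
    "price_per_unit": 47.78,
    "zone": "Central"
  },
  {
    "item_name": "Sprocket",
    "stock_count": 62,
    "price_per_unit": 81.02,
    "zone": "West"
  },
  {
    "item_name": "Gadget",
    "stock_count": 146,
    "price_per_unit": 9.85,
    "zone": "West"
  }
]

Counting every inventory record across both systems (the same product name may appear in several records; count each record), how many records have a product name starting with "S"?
1

Schema mapping: "product_name" (warehouse_alpha) = "item_name" (warehouse_beta) = product name

Records with product name starting with "S" in warehouse_alpha: 0
Records with product name starting with "S" in warehouse_beta: 1

Total: 0 + 1 = 1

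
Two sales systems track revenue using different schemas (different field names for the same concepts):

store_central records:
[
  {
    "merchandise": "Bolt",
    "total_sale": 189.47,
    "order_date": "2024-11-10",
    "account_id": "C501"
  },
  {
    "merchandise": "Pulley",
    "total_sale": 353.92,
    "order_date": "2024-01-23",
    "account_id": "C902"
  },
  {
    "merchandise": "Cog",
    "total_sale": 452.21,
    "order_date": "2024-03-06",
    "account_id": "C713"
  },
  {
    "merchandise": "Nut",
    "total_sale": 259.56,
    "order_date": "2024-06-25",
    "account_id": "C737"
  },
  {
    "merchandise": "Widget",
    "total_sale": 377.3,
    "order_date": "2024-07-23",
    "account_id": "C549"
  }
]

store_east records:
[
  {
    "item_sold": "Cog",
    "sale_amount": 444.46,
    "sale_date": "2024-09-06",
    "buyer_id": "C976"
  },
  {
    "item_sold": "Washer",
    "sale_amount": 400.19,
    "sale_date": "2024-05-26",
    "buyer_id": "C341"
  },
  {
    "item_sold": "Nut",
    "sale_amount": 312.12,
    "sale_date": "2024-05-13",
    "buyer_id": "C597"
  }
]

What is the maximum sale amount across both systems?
452.21

Reconcile: "total_sale" (store_central) = "sale_amount" (store_east) = sale amount

Maximum in store_central: 452.21
Maximum in store_east: 444.46

Overall maximum: max(452.21, 444.46) = 452.21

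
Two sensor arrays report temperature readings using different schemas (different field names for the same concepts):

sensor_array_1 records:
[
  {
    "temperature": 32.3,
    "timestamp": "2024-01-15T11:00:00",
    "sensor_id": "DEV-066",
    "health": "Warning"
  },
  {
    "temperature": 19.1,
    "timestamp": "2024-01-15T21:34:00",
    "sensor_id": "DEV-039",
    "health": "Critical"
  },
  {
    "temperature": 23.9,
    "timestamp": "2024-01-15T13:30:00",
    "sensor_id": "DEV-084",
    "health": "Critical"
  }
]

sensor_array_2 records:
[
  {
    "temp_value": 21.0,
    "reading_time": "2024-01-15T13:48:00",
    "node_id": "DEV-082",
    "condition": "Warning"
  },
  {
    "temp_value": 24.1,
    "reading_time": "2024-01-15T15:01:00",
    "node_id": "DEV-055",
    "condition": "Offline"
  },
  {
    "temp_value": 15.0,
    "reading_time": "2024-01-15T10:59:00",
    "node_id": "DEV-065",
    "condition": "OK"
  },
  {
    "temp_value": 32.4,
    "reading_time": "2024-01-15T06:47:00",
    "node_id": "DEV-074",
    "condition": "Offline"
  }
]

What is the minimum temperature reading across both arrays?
15.0

Schema mapping: "temperature" (sensor_array_1) = "temp_value" (sensor_array_2) = temperature reading

Minimum in sensor_array_1: 19.1
Minimum in sensor_array_2: 15.0

Overall minimum: min(19.1, 15.0) = 15.0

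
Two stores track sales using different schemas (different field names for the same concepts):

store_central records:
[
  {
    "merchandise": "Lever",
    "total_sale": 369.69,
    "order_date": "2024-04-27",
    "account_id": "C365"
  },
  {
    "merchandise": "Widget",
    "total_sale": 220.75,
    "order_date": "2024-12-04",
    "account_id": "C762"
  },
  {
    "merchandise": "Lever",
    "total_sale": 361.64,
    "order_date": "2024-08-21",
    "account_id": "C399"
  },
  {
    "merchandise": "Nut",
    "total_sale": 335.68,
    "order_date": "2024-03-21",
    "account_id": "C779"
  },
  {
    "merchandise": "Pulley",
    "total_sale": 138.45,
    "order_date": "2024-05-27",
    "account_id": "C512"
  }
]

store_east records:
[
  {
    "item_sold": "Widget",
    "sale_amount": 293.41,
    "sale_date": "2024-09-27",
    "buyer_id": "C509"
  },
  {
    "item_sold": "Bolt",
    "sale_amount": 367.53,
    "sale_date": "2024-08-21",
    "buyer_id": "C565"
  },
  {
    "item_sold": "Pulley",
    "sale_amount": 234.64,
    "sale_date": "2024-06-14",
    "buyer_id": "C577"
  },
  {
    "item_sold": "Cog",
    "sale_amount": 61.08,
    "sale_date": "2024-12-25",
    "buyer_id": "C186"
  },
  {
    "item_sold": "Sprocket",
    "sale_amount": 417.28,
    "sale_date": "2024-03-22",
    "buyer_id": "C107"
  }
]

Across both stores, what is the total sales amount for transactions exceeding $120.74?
2739.07

Schema mapping: "total_sale" (store_central) = "sale_amount" (store_east) = sale amount

Sum of sales > $120.74 in store_central: 1426.21
Sum of sales > $120.74 in store_east: 1312.86

Total: 1426.21 + 1312.86 = 2739.07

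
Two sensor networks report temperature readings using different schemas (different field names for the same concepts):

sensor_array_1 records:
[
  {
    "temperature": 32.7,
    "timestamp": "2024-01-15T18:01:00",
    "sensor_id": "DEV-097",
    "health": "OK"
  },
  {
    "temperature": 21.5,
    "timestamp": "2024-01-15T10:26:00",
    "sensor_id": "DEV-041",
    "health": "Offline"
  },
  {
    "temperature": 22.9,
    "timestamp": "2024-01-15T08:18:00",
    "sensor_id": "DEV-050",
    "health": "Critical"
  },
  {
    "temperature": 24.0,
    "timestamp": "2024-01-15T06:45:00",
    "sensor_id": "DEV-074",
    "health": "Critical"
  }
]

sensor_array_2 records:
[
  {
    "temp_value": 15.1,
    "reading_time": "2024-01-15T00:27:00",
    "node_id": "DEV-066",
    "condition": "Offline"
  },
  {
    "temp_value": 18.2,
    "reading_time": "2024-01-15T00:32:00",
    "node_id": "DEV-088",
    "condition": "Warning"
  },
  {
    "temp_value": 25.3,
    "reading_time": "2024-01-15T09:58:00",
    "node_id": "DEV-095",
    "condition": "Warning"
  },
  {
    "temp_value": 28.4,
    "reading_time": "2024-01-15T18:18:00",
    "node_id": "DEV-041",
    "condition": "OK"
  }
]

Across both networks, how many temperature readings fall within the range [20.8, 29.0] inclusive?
5

Schema mapping: "temperature" (sensor_array_1) = "temp_value" (sensor_array_2) = temperature

Readings in [20.8, 29.0] from sensor_array_1: 3
Readings in [20.8, 29.0] from sensor_array_2: 2

Total count: 3 + 2 = 5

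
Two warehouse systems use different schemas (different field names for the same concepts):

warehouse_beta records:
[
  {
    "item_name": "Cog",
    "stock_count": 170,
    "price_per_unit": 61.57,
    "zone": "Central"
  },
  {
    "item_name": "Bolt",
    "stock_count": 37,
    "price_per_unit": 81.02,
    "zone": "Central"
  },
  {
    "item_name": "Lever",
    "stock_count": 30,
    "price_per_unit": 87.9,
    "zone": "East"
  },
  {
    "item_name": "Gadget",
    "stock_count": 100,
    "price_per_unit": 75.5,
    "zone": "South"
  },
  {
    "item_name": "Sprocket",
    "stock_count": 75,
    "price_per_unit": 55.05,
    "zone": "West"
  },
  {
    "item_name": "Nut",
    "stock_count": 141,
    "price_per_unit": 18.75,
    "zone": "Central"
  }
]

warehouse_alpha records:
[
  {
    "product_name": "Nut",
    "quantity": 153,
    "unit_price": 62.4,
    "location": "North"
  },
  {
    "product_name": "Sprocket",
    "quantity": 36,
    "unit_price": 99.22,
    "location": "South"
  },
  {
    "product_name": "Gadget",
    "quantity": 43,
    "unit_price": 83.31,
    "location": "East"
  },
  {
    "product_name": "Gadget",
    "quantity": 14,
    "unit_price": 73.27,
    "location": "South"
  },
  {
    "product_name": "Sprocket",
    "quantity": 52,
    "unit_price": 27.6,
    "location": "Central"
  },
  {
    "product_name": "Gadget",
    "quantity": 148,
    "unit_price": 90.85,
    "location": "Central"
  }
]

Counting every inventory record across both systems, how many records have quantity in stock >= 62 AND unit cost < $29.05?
1

Schema mappings:
- "stock_count" (warehouse_beta) = "quantity" (warehouse_alpha) = quantity
- "price_per_unit" (warehouse_beta) = "unit_price" (warehouse_alpha) = unit cost

Records meeting both conditions in warehouse_beta: 1
Records meeting both conditions in warehouse_alpha: 0

Total: 1 + 0 = 1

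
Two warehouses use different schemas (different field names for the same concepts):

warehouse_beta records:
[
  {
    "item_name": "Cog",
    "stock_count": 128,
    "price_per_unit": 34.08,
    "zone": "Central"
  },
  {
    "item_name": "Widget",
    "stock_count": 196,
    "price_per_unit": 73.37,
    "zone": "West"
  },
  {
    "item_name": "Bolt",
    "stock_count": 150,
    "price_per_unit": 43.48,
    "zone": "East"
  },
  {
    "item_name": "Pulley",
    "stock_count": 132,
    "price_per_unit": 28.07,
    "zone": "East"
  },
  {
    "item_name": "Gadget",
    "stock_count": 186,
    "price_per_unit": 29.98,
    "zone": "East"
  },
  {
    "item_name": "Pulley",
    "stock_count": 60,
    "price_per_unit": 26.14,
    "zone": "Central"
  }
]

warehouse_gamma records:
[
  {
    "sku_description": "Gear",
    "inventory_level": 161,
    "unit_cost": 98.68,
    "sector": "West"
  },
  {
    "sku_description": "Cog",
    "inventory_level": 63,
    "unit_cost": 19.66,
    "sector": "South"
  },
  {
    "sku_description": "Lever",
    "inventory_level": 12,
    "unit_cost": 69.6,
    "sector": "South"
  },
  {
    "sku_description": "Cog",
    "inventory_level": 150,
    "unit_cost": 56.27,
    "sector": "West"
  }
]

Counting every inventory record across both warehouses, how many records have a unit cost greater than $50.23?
4

Schema mapping: "price_per_unit" (warehouse_beta) = "unit_cost" (warehouse_gamma) = unit cost

Records > $50.23 in warehouse_beta: 1
Records > $50.23 in warehouse_gamma: 3

Total count: 1 + 3 = 4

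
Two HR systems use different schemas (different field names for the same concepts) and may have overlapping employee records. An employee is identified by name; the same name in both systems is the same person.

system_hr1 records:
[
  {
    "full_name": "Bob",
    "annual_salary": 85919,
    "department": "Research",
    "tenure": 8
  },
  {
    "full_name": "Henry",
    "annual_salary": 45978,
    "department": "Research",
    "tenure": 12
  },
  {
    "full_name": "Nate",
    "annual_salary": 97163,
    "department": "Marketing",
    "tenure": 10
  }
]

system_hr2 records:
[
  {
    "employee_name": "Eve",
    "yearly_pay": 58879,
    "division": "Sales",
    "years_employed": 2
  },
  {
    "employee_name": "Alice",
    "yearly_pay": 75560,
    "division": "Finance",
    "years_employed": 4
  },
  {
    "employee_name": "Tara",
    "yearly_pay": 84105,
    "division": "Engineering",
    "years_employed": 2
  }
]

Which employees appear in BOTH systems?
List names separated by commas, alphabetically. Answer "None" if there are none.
None

Schema mapping: "full_name" (system_hr1) = "employee_name" (system_hr2) = employee name

Names in system_hr1: ['Bob', 'Henry', 'Nate']
Names in system_hr2: ['Alice', 'Eve', 'Tara']

Intersection: None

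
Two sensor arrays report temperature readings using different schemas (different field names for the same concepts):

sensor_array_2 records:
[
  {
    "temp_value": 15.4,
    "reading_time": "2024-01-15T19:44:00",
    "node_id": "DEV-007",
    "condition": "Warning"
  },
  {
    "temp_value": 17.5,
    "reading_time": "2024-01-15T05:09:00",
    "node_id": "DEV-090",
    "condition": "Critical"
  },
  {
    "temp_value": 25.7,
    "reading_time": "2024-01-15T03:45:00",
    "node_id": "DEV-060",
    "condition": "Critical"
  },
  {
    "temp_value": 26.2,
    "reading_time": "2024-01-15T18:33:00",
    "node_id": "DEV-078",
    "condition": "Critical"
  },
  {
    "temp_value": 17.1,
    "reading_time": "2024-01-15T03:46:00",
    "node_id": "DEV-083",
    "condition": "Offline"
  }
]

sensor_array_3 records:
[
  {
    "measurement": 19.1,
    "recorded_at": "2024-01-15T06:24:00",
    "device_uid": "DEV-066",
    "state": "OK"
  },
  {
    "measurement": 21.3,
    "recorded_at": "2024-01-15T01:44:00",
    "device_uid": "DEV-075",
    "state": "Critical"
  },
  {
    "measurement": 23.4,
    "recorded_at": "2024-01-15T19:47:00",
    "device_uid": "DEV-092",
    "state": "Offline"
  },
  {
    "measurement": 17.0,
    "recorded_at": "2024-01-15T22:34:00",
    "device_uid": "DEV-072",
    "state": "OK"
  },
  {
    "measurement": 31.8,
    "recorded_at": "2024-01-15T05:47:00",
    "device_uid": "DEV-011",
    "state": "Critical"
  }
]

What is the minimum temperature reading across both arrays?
15.4

Schema mapping: "temp_value" (sensor_array_2) = "measurement" (sensor_array_3) = temperature reading

Minimum in sensor_array_2: 15.4
Minimum in sensor_array_3: 17.0

Overall minimum: min(15.4, 17.0) = 15.4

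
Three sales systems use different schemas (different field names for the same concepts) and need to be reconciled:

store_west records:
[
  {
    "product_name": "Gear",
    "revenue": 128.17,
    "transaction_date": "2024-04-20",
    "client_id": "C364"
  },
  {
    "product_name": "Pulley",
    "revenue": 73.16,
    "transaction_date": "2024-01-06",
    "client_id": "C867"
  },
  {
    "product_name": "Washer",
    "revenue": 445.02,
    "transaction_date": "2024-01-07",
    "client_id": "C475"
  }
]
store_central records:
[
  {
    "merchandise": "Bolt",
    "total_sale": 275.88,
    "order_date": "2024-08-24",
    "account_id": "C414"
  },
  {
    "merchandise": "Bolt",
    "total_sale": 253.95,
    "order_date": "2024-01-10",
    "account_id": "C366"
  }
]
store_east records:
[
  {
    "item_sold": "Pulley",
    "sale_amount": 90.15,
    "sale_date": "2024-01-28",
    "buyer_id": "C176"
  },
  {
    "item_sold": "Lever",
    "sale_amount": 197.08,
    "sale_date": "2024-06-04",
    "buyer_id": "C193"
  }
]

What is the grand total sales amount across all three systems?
1463.41

Schema reconciliation - all amount fields map to sale amount:

store_west (revenue): 646.35
store_central (total_sale): 529.83
store_east (sale_amount): 287.23

Grand total: 1463.41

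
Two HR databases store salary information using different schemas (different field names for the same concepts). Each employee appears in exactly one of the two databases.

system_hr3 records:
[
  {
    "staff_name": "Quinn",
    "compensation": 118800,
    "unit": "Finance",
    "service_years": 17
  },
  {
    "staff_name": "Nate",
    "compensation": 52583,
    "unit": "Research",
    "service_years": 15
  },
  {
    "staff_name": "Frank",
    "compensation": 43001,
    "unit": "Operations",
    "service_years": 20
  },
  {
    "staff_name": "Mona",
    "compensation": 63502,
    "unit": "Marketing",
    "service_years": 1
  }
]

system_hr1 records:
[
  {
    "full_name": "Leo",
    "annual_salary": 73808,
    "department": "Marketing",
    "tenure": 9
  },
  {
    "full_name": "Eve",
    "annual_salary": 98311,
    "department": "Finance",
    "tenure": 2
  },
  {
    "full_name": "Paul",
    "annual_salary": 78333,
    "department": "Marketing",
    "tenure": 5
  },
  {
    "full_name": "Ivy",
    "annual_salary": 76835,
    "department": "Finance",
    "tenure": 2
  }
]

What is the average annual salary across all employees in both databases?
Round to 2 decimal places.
75646.63

Schema mapping: "compensation" (system_hr3) = "annual_salary" (system_hr1) = annual salary

All salaries: [118800, 52583, 43001, 63502, 73808, 98311, 78333, 76835]
Sum: 605173
Count: 8
Average: 605173 / 8 = 75646.63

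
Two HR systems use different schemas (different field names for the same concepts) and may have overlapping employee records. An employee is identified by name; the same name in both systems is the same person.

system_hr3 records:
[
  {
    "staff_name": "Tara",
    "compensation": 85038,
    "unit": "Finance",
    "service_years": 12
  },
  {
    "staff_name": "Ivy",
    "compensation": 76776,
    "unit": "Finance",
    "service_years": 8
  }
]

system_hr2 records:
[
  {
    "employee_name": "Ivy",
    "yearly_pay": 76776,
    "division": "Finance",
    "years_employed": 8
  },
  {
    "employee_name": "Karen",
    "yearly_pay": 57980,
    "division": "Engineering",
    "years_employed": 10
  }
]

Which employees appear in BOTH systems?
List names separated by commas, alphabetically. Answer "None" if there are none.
Ivy

Schema mapping: "staff_name" (system_hr3) = "employee_name" (system_hr2) = employee name

Names in system_hr3: ['Ivy', 'Tara']
Names in system_hr2: ['Ivy', 'Karen']

Intersection: ['Ivy']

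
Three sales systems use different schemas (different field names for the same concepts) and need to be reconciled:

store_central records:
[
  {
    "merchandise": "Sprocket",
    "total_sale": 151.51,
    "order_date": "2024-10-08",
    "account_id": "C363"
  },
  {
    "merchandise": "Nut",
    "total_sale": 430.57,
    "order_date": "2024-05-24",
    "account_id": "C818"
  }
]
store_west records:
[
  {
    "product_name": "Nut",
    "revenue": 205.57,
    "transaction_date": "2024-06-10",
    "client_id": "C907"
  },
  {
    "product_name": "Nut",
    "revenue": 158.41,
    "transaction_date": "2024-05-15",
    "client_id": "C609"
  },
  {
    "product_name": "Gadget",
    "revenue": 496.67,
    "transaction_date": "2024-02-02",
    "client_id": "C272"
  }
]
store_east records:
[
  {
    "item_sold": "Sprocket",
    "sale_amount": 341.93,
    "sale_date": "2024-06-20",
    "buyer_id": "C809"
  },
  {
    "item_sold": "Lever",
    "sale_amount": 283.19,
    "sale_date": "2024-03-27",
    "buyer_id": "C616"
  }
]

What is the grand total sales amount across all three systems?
2067.85

Schema reconciliation - all amount fields map to sale amount:

store_central (total_sale): 582.08
store_west (revenue): 860.65
store_east (sale_amount): 625.12

Grand total: 2067.85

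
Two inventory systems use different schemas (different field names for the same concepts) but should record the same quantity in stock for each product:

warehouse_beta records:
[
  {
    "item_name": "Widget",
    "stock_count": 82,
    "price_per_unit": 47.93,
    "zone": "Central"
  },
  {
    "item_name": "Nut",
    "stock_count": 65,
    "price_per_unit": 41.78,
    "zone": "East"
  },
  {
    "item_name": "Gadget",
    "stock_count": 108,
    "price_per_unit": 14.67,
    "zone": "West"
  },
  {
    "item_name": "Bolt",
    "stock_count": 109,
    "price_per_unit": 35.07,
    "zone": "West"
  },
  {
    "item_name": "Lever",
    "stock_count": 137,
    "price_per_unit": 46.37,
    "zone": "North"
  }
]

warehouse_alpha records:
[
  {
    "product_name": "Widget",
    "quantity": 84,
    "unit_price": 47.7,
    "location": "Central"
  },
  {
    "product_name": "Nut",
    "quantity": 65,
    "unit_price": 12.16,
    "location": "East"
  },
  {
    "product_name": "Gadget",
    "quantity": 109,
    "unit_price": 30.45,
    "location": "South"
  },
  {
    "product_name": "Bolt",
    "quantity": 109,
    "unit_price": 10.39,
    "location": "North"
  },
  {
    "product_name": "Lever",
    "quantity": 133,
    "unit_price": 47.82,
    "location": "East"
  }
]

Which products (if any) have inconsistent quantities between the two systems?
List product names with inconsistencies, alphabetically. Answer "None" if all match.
Gadget, Lever, Widget

Schema mappings:
- "item_name" (warehouse_beta) = "product_name" (warehouse_alpha) = product name
- "stock_count" (warehouse_beta) = "quantity" (warehouse_alpha) = quantity

Comparison:
  Widget: 82 vs 84 - MISMATCH
  Nut: 65 vs 65 - MATCH
  Gadget: 108 vs 109 - MISMATCH
  Bolt: 109 vs 109 - MATCH
  Lever: 137 vs 133 - MISMATCH

Products with inconsistencies: Gadget, Lever, Widget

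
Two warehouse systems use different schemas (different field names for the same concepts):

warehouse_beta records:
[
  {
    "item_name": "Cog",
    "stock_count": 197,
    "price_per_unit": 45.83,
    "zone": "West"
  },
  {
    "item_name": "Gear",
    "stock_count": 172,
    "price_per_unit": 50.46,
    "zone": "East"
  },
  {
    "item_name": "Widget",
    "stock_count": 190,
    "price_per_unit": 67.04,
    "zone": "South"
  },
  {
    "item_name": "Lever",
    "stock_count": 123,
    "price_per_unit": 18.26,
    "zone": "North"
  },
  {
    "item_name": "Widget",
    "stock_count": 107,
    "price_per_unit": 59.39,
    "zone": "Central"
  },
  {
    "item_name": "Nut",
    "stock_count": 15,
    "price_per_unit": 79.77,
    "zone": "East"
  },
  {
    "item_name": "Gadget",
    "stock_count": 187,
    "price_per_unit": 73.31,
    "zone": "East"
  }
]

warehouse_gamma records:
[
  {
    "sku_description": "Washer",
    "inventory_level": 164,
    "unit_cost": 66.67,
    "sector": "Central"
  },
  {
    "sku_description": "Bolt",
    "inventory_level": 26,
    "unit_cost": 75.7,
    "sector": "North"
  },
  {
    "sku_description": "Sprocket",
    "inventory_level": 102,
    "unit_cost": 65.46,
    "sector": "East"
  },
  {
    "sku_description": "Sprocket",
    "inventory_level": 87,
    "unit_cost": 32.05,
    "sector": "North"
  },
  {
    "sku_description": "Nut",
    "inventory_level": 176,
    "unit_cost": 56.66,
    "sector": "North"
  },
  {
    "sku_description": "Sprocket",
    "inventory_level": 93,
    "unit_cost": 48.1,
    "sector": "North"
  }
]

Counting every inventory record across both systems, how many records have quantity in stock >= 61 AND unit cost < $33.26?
2

Schema mappings:
- "stock_count" (warehouse_beta) = "inventory_level" (warehouse_gamma) = quantity
- "price_per_unit" (warehouse_beta) = "unit_cost" (warehouse_gamma) = unit cost

Records meeting both conditions in warehouse_beta: 1
Records meeting both conditions in warehouse_gamma: 1

Total: 1 + 1 = 2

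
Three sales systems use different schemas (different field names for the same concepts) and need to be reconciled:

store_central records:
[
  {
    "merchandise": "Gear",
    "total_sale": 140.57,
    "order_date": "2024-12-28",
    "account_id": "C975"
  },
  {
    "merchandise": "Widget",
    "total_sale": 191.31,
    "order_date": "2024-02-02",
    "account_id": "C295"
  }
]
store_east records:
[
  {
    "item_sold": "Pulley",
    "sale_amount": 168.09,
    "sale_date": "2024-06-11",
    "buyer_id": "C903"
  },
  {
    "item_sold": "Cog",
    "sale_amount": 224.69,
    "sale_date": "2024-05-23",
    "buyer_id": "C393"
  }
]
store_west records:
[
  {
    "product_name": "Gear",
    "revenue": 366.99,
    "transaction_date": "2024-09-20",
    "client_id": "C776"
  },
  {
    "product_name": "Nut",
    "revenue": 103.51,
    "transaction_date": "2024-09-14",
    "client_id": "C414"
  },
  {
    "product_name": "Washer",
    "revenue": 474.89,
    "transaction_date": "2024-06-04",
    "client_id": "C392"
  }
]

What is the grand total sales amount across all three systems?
1670.05

Schema reconciliation - all amount fields map to sale amount:

store_central (total_sale): 331.88
store_east (sale_amount): 392.78
store_west (revenue): 945.39

Grand total: 1670.05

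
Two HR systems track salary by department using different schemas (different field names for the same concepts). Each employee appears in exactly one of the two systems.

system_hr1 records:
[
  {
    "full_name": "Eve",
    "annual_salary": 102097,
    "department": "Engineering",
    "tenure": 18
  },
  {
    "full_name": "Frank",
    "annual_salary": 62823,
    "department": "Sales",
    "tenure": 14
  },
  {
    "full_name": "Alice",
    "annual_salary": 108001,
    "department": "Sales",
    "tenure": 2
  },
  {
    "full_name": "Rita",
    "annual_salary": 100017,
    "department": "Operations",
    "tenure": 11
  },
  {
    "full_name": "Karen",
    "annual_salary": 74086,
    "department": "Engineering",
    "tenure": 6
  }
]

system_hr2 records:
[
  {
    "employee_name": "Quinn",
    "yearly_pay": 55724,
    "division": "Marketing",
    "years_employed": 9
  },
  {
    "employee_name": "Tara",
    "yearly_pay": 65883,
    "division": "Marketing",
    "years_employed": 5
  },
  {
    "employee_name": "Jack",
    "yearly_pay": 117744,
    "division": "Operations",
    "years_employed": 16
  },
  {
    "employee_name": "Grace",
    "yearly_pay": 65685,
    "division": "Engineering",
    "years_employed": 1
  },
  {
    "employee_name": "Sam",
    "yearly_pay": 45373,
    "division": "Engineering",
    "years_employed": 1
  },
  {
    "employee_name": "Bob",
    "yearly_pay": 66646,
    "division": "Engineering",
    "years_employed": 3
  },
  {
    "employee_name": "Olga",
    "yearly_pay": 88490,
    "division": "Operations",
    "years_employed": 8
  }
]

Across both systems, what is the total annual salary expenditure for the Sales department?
170824

Schema mappings:
- "department" (system_hr1) = "division" (system_hr2) = department
- "annual_salary" (system_hr1) = "yearly_pay" (system_hr2) = salary

Sales salaries from system_hr1: 170824
Sales salaries from system_hr2: 0

Total: 170824 + 0 = 170824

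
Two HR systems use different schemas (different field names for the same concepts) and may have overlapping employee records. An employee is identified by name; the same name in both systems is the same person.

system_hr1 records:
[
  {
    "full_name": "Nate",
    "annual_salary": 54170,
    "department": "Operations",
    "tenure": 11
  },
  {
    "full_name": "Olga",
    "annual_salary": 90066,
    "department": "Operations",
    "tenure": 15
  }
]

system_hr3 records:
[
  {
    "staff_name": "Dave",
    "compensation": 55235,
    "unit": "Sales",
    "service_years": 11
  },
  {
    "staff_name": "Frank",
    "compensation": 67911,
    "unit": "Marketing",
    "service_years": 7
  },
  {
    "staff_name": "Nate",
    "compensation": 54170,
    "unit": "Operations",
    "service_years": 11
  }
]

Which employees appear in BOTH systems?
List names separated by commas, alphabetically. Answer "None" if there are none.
Nate

Schema mapping: "full_name" (system_hr1) = "staff_name" (system_hr3) = employee name

Names in system_hr1: ['Nate', 'Olga']
Names in system_hr3: ['Dave', 'Frank', 'Nate']

Intersection: ['Nate']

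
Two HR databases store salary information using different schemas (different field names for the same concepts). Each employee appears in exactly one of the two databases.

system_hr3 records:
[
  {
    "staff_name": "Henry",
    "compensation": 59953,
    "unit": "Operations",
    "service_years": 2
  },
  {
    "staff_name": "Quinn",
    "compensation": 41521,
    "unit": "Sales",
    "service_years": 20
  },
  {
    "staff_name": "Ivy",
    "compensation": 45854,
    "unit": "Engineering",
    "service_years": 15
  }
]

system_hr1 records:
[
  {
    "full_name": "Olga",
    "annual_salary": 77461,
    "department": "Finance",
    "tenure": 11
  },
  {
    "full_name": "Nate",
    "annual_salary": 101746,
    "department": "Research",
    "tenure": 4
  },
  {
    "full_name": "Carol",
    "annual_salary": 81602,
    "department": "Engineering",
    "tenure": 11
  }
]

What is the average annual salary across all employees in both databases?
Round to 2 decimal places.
68022.83

Schema mapping: "compensation" (system_hr3) = "annual_salary" (system_hr1) = annual salary

All salaries: [59953, 41521, 45854, 77461, 101746, 81602]
Sum: 408137
Count: 6
Average: 408137 / 6 = 68022.83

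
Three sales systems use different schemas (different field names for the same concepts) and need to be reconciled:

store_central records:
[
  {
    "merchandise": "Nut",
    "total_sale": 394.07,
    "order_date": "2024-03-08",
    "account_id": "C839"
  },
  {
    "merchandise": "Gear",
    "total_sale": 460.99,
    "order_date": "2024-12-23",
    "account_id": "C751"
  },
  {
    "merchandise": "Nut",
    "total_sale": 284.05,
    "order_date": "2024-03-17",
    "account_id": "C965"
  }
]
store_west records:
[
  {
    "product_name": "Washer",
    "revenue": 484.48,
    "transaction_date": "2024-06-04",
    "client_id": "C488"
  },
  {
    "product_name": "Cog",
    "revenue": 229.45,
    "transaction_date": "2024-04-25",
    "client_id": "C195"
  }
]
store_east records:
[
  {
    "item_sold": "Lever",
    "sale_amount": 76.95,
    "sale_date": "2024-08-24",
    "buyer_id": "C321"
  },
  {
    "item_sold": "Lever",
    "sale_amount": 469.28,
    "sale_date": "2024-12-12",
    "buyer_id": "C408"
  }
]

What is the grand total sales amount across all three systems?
2399.27

Schema reconciliation - all amount fields map to sale amount:

store_central (total_sale): 1139.11
store_west (revenue): 713.93
store_east (sale_amount): 546.23

Grand total: 2399.27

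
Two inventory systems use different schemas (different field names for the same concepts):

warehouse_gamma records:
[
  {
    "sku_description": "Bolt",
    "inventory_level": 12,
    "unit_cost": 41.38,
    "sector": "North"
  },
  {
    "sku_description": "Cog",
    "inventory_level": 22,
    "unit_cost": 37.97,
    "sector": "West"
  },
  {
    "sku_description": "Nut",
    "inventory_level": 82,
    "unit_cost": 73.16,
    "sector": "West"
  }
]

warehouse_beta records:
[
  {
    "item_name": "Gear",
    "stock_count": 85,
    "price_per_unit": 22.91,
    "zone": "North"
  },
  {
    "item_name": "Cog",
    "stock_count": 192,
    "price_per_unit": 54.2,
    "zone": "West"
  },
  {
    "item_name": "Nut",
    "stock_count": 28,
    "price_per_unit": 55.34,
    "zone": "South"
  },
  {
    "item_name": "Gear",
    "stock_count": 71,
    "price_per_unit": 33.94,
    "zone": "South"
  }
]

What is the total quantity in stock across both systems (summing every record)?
492

To reconcile these schemas, identify the field holding the quantity in stock in each system:
1. In warehouse_gamma it is "inventory_level"
2. In warehouse_beta it is "stock_count"

From warehouse_gamma: 12 + 22 + 82 = 116
From warehouse_beta: 85 + 192 + 28 + 71 = 376

Total: 116 + 376 = 492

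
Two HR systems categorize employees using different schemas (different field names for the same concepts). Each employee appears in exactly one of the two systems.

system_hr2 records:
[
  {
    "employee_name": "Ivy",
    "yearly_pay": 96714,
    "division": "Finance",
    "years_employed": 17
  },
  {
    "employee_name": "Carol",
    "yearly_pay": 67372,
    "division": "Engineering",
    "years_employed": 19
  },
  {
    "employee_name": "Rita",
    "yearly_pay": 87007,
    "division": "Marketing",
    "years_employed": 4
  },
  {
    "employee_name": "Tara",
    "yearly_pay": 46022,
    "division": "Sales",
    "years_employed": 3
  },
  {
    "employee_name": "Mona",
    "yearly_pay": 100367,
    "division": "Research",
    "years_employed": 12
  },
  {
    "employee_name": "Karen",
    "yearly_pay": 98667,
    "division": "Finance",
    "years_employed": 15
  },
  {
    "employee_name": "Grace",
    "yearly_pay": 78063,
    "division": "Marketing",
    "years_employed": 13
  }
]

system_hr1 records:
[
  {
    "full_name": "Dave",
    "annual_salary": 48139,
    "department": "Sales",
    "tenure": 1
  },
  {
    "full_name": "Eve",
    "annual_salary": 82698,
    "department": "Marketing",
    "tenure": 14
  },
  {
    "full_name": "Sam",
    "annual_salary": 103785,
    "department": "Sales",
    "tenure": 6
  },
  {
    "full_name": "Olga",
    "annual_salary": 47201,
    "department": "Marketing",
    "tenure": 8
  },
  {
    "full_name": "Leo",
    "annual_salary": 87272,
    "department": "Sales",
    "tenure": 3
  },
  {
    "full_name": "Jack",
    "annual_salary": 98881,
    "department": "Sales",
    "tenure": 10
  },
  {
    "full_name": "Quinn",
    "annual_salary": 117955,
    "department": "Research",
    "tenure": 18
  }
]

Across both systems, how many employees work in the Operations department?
0

Schema mapping: "division" (system_hr2) = "department" (system_hr1) = department

Operations employees in system_hr2: 0
Operations employees in system_hr1: 0

Total in Operations: 0 + 0 = 0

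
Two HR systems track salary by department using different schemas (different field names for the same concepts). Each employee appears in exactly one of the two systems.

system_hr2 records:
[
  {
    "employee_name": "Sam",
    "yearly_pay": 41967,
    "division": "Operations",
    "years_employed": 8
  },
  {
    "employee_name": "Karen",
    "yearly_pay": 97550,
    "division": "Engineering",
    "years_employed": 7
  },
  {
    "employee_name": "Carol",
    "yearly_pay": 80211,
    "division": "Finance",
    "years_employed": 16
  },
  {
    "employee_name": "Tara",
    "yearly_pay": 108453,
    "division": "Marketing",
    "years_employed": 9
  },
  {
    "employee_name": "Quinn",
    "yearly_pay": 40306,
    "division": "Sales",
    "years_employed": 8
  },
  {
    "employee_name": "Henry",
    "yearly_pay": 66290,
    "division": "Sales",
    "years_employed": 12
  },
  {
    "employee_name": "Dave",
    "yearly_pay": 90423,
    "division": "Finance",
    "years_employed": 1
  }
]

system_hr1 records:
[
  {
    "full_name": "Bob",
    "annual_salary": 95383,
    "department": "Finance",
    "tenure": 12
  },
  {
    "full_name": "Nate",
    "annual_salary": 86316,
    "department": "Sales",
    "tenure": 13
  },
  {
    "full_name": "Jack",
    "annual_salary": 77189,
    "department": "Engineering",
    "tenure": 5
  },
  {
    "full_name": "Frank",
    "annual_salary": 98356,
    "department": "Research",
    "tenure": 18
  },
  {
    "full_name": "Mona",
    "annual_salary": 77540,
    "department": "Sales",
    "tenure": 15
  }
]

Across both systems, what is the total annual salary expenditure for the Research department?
98356

Schema mappings:
- "division" (system_hr2) = "department" (system_hr1) = department
- "yearly_pay" (system_hr2) = "annual_salary" (system_hr1) = salary

Research salaries from system_hr2: 0
Research salaries from system_hr1: 98356

Total: 0 + 98356 = 98356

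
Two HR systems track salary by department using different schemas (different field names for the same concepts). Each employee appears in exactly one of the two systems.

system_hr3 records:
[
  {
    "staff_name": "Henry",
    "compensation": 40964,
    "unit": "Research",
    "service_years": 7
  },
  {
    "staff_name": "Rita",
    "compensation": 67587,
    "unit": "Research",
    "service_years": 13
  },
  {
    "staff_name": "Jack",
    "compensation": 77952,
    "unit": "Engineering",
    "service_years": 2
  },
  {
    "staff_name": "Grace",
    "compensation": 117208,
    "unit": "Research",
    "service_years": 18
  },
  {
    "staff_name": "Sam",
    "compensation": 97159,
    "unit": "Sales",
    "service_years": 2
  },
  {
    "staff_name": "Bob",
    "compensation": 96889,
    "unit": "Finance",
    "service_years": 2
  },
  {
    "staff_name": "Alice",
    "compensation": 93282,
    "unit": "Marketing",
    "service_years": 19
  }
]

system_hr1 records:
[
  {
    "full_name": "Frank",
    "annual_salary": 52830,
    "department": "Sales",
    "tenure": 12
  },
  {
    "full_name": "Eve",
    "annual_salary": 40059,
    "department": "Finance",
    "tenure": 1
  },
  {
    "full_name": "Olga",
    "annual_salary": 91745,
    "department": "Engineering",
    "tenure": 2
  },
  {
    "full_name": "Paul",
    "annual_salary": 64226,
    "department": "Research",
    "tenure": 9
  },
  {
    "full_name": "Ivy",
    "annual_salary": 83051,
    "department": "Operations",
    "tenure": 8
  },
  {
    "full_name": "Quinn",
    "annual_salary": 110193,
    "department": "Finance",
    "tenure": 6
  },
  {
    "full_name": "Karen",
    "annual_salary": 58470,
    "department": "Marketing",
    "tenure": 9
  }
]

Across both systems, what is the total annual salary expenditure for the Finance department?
247141

Schema mappings:
- "unit" (system_hr3) = "department" (system_hr1) = department
- "compensation" (system_hr3) = "annual_salary" (system_hr1) = salary

Finance salaries from system_hr3: 96889
Finance salaries from system_hr1: 150252

Total: 96889 + 150252 = 247141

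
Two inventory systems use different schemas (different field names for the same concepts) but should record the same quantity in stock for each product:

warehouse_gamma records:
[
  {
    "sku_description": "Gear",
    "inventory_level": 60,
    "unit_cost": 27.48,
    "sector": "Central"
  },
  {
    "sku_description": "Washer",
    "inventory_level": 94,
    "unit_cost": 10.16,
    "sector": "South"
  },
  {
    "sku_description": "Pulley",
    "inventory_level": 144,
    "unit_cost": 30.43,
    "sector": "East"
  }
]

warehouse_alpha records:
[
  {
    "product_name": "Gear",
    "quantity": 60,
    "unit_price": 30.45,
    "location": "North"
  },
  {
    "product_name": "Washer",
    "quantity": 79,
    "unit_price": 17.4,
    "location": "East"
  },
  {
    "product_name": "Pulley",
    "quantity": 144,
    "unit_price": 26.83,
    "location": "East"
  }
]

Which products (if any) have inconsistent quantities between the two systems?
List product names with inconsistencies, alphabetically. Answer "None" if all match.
Washer

Schema mappings:
- "sku_description" (warehouse_gamma) = "product_name" (warehouse_alpha) = product name
- "inventory_level" (warehouse_gamma) = "quantity" (warehouse_alpha) = quantity

Comparison:
  Gear: 60 vs 60 - MATCH
  Washer: 94 vs 79 - MISMATCH
  Pulley: 144 vs 144 - MATCH

Products with inconsistencies: Washer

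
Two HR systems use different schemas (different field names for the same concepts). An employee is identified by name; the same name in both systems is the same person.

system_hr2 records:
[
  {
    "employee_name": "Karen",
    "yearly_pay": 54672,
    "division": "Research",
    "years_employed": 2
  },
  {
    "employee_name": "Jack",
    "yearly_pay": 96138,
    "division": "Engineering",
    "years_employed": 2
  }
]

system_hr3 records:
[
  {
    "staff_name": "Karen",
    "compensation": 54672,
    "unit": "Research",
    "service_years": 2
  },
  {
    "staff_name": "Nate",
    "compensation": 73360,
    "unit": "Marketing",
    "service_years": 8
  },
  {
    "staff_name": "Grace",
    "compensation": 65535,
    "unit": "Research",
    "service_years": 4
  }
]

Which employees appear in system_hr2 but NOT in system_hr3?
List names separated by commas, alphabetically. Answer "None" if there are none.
Jack

Schema mapping: "employee_name" (system_hr2) = "staff_name" (system_hr3) = employee name

Names in system_hr2: ['Jack', 'Karen']
Names in system_hr3: ['Grace', 'Karen', 'Nate']

In system_hr2 but not system_hr3: ['Jack']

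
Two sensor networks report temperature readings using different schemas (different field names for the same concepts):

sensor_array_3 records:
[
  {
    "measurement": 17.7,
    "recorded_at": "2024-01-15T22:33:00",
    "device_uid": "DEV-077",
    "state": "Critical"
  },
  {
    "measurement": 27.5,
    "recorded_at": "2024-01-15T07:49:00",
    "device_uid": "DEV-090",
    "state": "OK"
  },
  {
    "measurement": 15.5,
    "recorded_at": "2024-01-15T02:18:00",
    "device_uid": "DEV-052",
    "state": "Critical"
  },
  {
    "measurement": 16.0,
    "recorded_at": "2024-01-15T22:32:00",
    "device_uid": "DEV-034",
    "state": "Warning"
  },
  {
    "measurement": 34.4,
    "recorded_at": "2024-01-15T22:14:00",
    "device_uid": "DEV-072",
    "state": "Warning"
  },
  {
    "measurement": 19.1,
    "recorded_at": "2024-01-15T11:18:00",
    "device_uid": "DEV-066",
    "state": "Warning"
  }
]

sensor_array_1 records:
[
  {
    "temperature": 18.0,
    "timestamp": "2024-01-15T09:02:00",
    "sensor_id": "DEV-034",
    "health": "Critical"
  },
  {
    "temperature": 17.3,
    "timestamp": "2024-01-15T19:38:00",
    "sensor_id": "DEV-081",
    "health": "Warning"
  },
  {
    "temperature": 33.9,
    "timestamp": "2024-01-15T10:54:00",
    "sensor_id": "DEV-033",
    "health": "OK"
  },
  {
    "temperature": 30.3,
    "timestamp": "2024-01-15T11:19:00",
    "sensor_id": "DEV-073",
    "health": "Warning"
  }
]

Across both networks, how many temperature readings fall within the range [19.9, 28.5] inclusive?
1

Schema mapping: "measurement" (sensor_array_3) = "temperature" (sensor_array_1) = temperature

Readings in [19.9, 28.5] from sensor_array_3: 1
Readings in [19.9, 28.5] from sensor_array_1: 0

Total count: 1 + 0 = 1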